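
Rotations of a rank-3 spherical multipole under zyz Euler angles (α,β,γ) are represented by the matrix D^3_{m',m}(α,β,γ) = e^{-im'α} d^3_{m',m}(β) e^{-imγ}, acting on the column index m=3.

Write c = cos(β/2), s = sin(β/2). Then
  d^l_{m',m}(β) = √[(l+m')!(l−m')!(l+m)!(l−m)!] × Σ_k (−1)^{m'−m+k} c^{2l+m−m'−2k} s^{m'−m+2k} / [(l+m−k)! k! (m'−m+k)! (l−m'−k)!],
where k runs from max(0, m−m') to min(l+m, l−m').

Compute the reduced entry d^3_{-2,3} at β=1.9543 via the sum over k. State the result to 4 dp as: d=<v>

d^3_{-2,3}(β=1.9543) via the finite sum:
With c≡cos(β/2)=0.559387 and s≡sin(β/2)=0.828906, N=[1·120·720·1]^{1/2}=293.938769
k: max(0,(3)−(-2))=5 … min(3+(3),3−(-2))=5
  k=5: (−1)^0·293.9388/(120)·0.5594^1·0.8289^5 = +0.536186
d^3_{-2,3}(1.9543) = +0.536186

d=0.5362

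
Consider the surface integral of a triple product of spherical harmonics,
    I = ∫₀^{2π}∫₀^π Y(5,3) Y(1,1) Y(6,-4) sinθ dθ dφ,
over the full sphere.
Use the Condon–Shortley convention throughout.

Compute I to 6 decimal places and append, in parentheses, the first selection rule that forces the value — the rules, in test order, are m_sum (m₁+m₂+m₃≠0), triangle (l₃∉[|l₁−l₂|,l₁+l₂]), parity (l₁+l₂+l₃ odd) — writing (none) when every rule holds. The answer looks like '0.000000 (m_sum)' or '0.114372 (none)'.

0.274090 (none)

m-sum 0 ✓  L=12 even ✓  4≤6≤6 ✓
Π(2lᵢ+1) = 11×3×13 = 429
triangle coeff Δ(5,1,6) = 1/858
Σ_t [0,0]: t=0:+1/14400 = 1/14400
(3j)²=6/143 [(5 1 6; 0 0 0)], sign=+1
Σ_t [0,0]: t=0:+1/161280 = 1/161280
(3j)²=15/286 [(5 1 6; 3 1 -4)], sign=+1
⇒ 4πI² = 135/143
I = (+1)√(135/143/(4π)) = 0.27409047
No selection rule forces the value: the integral is nonzero (none).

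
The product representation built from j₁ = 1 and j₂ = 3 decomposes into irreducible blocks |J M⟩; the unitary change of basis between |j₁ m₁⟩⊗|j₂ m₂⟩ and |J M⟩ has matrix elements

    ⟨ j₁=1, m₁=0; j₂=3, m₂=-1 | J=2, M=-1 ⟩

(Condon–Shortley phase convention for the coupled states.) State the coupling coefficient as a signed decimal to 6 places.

−√(8/21) ≈ -0.617213

triangle: 2!·0!·4!/7! = 48/5040
(j±m)!: 1!·1!·2!·4!·1!·3! = 288
prefactor² = (2J+1)·Δ·N² = 96/7
  k=1: −1/(1!·1!·0!·1!·0!·3!) = -1/6
Σ = -1/6  ⇒  CG² = 96/7·(-1/6)² = 8/21
CG = −√(8/21) = -0.617213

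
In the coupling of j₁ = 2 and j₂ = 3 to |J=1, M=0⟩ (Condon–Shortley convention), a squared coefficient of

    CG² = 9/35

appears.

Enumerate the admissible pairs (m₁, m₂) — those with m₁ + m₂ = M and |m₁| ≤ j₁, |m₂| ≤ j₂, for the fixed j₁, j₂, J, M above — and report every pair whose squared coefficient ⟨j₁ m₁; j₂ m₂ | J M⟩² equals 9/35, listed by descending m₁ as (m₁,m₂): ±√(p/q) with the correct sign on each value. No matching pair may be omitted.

(0,0): +√(9/35)

Admissible pairs with m₁+m₂ = M = 0: (-2,2), (-1,1), (0,0), (1,-1), (2,-2)
  (m₁,m₂)=(2,-2): CG² = 1/7, CG = +√(1/7)
  (m₁,m₂)=(1,-1): CG² = 8/35, CG = −√(8/35)
  (m₁,m₂)=(0,0): CG² = 9/35, CG = +√(9/35)   ← matches the target
  (m₁,m₂)=(-1,1): CG² = 8/35, CG = −√(8/35)
  (m₁,m₂)=(-2,2): CG² = 1/7, CG = +√(1/7)
Pairs with CG² = 9/35: (0,0): +√(9/35)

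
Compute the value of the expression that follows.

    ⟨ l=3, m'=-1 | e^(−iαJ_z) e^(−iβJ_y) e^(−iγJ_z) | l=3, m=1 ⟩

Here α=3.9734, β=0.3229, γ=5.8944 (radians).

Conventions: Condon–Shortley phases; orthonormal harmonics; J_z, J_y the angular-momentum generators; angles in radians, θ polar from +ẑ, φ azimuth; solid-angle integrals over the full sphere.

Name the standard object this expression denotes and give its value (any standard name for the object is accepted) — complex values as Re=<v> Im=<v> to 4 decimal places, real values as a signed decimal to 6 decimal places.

This is a Wigner D-matrix element — the rotation-matrix element ⟨l m'| R(α,β,γ) |l m⟩ in the angular-momentum basis.
Split into d^3_{-1,1}(β=0.3229) × two z-phases.
c=cos(0.322900/2)=0.986995, s=sin(0.322900/2)=0.160750; N=√[2·24·24·2]=48.000000
k: max(0,(1)−(-1))=2 … min(3+(1),3−(-1))=4
  k=2: (−1)^0·48.0000/(8)·0.9870^4·0.1607^2 = +0.147133
  k=3: (−1)^1·48.0000/(6)·0.9870^2·0.1607^4 = -0.005204
  k=4: (−1)^2·48.0000/(48)·0.9870^0·0.1607^6 = +0.000017
d^3_{-1,1}(0.3229) = +0.147133 -0.005204 +0.000017 = +0.141947
Attach z-rotation phases: D = e^{-i(-1)(3.9734)}·(+0.141947)·e^{-i(1)(5.8944)} = -0.048700-0.133331i

Wigner D-matrix element, Re=-0.0487 Im=-0.1333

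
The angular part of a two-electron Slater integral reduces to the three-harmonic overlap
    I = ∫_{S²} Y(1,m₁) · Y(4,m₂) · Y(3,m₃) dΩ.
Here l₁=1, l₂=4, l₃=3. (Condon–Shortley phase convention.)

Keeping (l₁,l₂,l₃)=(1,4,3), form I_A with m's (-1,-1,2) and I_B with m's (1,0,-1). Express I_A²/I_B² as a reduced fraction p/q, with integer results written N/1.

1/2

Shared (l₁,l₂,l₃)=(1,4,3): N and (l;000)² cancel in I_A²/I_B².
A: Δ = 2!·0!·6!/9! = 1/252; Racah Σ t=2..2: t=2:+1/240 = 1/240; ⇒ 3j(1 4 3; -1 -1 2)² = 1/84, sgn -1
B: Δ = 2!·0!·6!/9! = 1/252; Racah Σ t=0..0: t=0:+1/96 = 1/96; ⇒ 3j(1 4 3; 1 0 -1)² = 1/42, sgn +1
I_A²/I_B² = (1/84)/(1/42) = 1/2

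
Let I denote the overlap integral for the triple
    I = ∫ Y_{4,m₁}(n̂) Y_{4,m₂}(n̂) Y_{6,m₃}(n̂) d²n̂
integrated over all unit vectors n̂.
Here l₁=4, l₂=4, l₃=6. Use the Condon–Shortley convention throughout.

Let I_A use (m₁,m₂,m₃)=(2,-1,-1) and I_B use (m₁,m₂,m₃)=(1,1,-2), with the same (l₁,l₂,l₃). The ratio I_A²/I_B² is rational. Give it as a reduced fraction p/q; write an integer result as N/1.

9/20

Same 4,4,6: normalisation and zero-m 3j drop out of the ratio.
A: Δ: 2! 6! 6! / 15! → 1/1261260; sum: t=0:+1/3456 t=1:−1/5760 t=2:+1/172800 = 7/57600; 3j²(4 4 6; 2 -1 -1) = Δ·Π!·Σ² = 21/2860  (sign -1)
B: Δ: 2! 6! 6! / 15! → 1/1261260; sum: t=0:+1/8640 t=1:−1/2304 t=2:+1/8640 = -7/34560; 3j²(4 4 6; 1 1 -2) = Δ·Π!·Σ² = 7/429  (sign -1)
I_A²/I_B² = (21/2860)/(7/429) = 9/20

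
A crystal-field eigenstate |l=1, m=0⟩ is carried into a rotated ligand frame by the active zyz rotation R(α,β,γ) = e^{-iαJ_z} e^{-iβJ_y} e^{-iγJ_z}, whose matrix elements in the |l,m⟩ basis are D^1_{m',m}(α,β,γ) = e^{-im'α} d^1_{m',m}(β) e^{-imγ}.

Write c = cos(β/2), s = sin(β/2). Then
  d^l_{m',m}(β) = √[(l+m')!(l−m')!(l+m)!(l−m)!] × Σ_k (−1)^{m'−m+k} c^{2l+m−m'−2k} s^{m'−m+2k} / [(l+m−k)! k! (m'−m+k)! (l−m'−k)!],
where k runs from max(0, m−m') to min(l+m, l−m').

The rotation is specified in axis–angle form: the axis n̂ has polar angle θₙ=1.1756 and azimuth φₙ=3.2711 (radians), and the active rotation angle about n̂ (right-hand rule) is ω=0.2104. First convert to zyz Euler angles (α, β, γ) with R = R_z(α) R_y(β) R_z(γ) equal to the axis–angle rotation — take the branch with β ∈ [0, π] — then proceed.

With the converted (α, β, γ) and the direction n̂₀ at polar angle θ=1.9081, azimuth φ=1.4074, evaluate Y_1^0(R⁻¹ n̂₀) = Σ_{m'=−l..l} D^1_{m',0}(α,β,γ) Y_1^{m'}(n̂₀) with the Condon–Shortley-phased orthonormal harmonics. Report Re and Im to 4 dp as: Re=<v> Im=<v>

Re=-0.0746 Im=0.0000

Axis–angle → zyz. n̂ = (sinθₙcosφₙ, sinθₙsinφₙ, cosθₙ) = (-0.915192, -0.119191, +0.384989), ω = 0.2104.
R = I cosω + sinω [n̂]ₓ + (1−cosω) n̂n̂ᵀ gives
  R = [+0.996418, -0.078000, -0.032663; +0.082811, +0.978261, +0.190127; +0.017123, -0.192151, +0.981216]
β = atan2(√(R₁₃²+R₂₃²), R₃₃) = 0.194129; α = atan2(R₂₃, R₁₃) mod 2π = 1.740932; γ = atan2(R₃₂, −R₃₁) mod 2π = 4.623510
Need the full column D^1_{m',0} for m'=−1..1 at α=1.7409, β=0.1941, γ=4.6235.
cos(β/2)=0.995293, sin(β/2)=0.096912
d^1_{-1,0}: single k=1 term ⇒ +0.136410;  D = -0.023096+0.134440i
d^1_{0,0}: k∈[0..1] ⇒ +0.990608 -0.009392 = +0.981216;  D = +0.981216+0.000000i
d^1_{1,0}: single k=0 term ⇒ -0.136410;  D = +0.023096+0.134440i
Y_1^{m'}(θ=1.9081,φ=1.4074) and Σ D·Y over m':
  (-0.0231+0.1344i)·(+0.0530-0.3217i)  (+0.9812+0.0000i)·(-0.1617+0.0000i)  (+0.0231+0.1344i)·(-0.0530-0.3217i)
Y_1^0(R⁻¹ n̂) = -0.074618+0.000000i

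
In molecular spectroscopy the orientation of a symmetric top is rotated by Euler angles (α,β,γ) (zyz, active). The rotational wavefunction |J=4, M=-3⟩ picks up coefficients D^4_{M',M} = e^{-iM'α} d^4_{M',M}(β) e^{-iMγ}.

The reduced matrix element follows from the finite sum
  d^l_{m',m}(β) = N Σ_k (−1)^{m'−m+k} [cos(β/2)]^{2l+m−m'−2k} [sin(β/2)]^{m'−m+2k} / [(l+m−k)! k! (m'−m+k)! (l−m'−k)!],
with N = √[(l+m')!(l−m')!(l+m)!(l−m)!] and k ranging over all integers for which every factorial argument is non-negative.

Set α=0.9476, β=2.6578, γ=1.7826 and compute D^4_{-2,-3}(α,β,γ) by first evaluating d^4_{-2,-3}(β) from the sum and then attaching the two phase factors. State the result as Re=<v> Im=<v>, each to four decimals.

Re=0.0046 Im=0.0065

First d^4_{-2,-3}(β=2.6578), then the phase factors e^{-i(-2)α} and e^{-i(-3)γ}:
c=cos(2.657800/2)=0.239544, s=sin(2.657800/2)=0.970885; N=√[2·720·1·5040]=2693.993318
k∈{0,1} keeps every argument non-negative
  k=0: (−1)^1·2693.9933/(720)·0.2395^7·0.9709^1 = -0.000164
  k=1: (−1)^2·2693.9933/(240)·0.2395^5·0.9709^3 = +0.008102
d^4_{-2,-3}(2.6578) = -0.000164 +0.008102 = +0.007938
Phases: e^{-i·(-2)·0.9476}=-0.318744+0.947841i, e^{-i·(-3)·1.7826}=+0.593508-0.804828i ⇒ D=+0.004554+0.006502i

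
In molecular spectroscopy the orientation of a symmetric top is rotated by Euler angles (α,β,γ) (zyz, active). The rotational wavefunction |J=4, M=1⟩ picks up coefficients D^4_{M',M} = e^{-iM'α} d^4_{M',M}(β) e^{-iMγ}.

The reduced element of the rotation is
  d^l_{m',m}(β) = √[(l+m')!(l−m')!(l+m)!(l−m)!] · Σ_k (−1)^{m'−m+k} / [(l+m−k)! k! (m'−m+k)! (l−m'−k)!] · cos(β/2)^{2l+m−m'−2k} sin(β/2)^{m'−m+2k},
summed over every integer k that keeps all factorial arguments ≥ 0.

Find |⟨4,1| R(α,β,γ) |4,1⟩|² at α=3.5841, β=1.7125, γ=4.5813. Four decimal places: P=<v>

Split into d^4_{1,1}(β=1.7125) × two z-phases.
c=cos(1.712500/2)=0.655275, s=sin(1.712500/2)=0.755391; N=√[120·6·120·6]=720.000000
k∈{0,1,2,3} keeps every argument non-negative
  k=0: (−1)^0·720.0000/(720)·0.6553^8·0.7554^0 = +0.033993
  k=1: (−1)^1·720.0000/(48)·0.6553^6·0.7554^2 = -0.677603
  k=2: (−1)^2·720.0000/(24)·0.6553^4·0.7554^4 = +1.800949
  k=3: (−1)^3·720.0000/(72)·0.6553^2·0.7554^6 = -0.797768
d^4_{1,1}(1.7125) = +0.033993 -0.677603 +1.800949 -0.797768 = +0.359571
|D^4_{1,1}|² = |d^4_{1,1}(β)|² = (+0.359571)² = 0.129292 (the z-rotation phases have unit modulus)

P=0.1293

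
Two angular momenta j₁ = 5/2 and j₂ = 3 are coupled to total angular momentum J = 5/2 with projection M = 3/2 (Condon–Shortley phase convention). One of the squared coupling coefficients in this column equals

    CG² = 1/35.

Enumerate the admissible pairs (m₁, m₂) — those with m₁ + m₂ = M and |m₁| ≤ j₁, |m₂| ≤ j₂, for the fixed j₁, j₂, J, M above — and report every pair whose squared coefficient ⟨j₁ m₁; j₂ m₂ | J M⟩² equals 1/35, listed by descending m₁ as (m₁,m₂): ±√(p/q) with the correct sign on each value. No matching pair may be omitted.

Admissible pairs with m₁+m₂ = M = 3/2: (-3/2,3), (-1/2,2), (1/2,1), (3/2,0), (5/2,-1)
  (m₁,m₂)=(5/2,-1): CG² = 2/7, CG = +√(2/7)
  (m₁,m₂)=(3/2,0): CG² = 7/30, CG = −√(7/30)
  (m₁,m₂)=(1/2,1): CG² = 1/35, CG = +√(1/35)   ← matches the target
  (m₁,m₂)=(-1/2,2): CG² = 1/14, CG = +√(1/14)
  (m₁,m₂)=(-3/2,3): CG² = 8/21, CG = −√(8/21)
Pairs with CG² = 1/35: (1/2,1): +√(1/35)

(1/2,1): +√(1/35)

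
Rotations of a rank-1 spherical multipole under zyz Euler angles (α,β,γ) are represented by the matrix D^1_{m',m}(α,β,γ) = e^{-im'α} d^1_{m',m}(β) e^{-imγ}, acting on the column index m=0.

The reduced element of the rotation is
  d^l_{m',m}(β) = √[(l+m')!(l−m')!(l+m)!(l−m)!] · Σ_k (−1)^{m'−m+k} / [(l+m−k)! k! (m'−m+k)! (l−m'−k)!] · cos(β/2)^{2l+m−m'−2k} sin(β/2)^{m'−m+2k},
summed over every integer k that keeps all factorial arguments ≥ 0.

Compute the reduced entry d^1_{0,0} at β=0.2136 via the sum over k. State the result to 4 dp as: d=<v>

d=0.9773

d^1_{0,0}(β=0.2136) via the finite sum:
With c≡cos(β/2)=0.994302 and s≡sin(β/2)=0.106597, N=[1·1·1·1]^{1/2}=1.000000
k: max(0,(0)−(0))=0 … min(1+(0),1−(0))=1
  k=0: (−1)^0·1.0000/(1)·0.9943^2·0.1066^0 = +0.988637
  k=1: (−1)^1·1.0000/(1)·0.9943^0·0.1066^2 = -0.011363
d^1_{0,0}(0.2136) = +0.988637 -0.011363 = +0.977274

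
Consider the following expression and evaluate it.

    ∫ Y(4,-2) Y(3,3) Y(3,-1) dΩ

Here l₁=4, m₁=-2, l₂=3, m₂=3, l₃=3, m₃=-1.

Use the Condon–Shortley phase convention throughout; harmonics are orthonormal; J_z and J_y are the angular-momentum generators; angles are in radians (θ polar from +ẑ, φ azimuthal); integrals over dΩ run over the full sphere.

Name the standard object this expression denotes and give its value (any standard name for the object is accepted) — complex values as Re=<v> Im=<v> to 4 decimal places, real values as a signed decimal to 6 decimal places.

This is a Gaunt coefficient — the integral of a triple product of spherical harmonics over the sphere.
Rules hold: Σm=0, L=10 even, 1≤3≤7.
N = 9·7·7 = 441
Δ = 4!·4!·2!/11! = 1/34650
Racah Σ t=1..3: t=1:−1/72 t=2:+1/16 t=3:−1/72 = 5/144
⇒ 3j(4 3 3; 0 0 0)² = 2/77, sgn -1
Racah Σ t=4..4: t=4:+1/192 = 1/192
⇒ 3j(4 3 3; -2 3 -1)² = 3/77, sgn +1
4πI² = N·(3j₀)²·(3jₘ)² = 54/121
I = -1·√(0.446281/4π) = -0.18845135

Gaunt coefficient, -0.188451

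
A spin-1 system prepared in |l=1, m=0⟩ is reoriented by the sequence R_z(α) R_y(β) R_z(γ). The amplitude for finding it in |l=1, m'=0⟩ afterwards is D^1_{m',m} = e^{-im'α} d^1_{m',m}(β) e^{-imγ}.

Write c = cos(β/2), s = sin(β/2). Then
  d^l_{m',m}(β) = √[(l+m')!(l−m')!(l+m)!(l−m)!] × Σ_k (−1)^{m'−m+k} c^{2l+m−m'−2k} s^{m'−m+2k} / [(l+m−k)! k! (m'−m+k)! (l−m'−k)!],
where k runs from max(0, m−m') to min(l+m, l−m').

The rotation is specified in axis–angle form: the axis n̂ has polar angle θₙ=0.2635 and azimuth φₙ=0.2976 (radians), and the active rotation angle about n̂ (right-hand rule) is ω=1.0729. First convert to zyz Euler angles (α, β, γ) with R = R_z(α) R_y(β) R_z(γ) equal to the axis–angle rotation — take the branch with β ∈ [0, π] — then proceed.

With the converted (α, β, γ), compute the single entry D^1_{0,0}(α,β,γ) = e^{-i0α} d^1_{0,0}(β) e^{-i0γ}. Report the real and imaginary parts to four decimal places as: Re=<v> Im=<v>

Axis–angle → zyz. n̂ = (sinθₙcosφₙ, sinθₙsinφₙ, cosθₙ) = (+0.249012, +0.076374, +0.965484), ω = 1.0729.
R = I cosω + sinω [n̂]ₓ + (1−cosω) n̂n̂ᵀ gives
  R = [+0.509972, -0.838329, +0.192701; +0.858200, +0.480626, -0.180257; +0.058498, +0.257302, +0.964559]
β = atan2(√(R₁₃²+R₂₃²), R₃₃) = 0.267030; α = atan2(R₂₃, R₁₃) mod 2π = 5.531140; γ = atan2(R₃₂, −R₃₁) mod 2π = 1.794347
First d^1_{0,0}(β=0.2670), then the phase factors e^{-i(0)α} and e^{-i(0)γ}:
c=cos(0.267030/2)=0.991100, s=sin(0.267030/2)=0.133119; N=√[1·1·1·1]=1.000000
k∈{0,1} keeps every argument non-negative
  k=0: (−1)^0·1.0000/(1)·0.9911^2·0.1331^0 = +0.982279
  k=1: (−1)^1·1.0000/(1)·0.9911^0·0.1331^2 = -0.017721
d^1_{0,0}(0.2670) = +0.982279 -0.017721 = +0.964559
Attach z-rotation phases: D = e^{-i(0)(5.5311)}·(+0.964559)·e^{-i(0)(1.7943)} = +0.964559+0.000000i

Re=0.9646 Im=0.0000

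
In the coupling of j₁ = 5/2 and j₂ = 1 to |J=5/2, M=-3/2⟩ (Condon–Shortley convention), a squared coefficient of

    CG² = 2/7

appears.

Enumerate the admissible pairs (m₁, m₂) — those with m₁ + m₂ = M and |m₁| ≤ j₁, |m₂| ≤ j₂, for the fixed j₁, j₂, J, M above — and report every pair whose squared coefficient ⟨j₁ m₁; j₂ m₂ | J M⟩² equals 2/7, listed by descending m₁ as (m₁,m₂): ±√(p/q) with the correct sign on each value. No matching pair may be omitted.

(-5/2,1): −√(2/7)

Admissible pairs with m₁+m₂ = M = -3/2: (-5/2,1), (-3/2,0), (-1/2,-1)
  (m₁,m₂)=(-1/2,-1): CG² = 16/35, CG = +√(16/35)
  (m₁,m₂)=(-3/2,0): CG² = 9/35, CG = −√(9/35)
  (m₁,m₂)=(-5/2,1): CG² = 2/7, CG = −√(2/7)   ← matches the target
Pairs with CG² = 2/7: (-5/2,1): −√(2/7)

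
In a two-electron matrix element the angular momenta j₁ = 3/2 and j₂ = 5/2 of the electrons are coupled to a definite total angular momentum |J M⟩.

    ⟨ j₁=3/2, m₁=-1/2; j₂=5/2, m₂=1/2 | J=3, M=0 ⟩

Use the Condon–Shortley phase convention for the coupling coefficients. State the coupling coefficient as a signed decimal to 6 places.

√[7·1!2!4!/8! · 1!2!3!2!3!3!] = √(36/5)
  +(−1)^0/∏(0,1,2,3,0,1)! = 1/12  (running 1/12)
  +(−1)^1/∏(1,0,1,2,1,2)! = -1/4  (running -1/6)
⟨..|..⟩ = √(36/5)·(-1/6) = -0.447214

−√(1/5) ≈ -0.447214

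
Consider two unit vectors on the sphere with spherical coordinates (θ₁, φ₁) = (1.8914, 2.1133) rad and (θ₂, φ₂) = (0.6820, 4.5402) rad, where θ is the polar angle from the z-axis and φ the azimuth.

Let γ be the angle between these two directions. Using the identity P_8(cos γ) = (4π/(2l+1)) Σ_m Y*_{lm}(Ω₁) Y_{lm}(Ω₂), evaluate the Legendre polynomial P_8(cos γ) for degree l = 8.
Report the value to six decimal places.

Addition theorem: P_8(cos γ) = (4π/17) Σ_m Y*_{lm}(Ω₁) Y_{lm}(Ω₂), m = −8…8:
  [-8]  conj(Y_{8,-8})(Ω₁) = (-0.123408, -0.315961) ; Y_{8,-8}(Ω₂) = (0.002468, 0.012608) ; Δ = (0.003679, -0.002336)
  [-7]  conj(Y_{8,-7})(Ω₁) = (0.274788, -0.357049) ; Y_{8,-7}(Ω₂) = (0.059108, -0.022619) ; Δ = (0.008166, -0.027320)
  [-6]  conj(Y_{8,-6})(Ω₁) = (0.133818, 0.015244) ; Y_{8,-6}(Ω₂) = (-0.097225, -0.163059) ; Δ = (-0.010525, -0.023302)
  [-5]  conj(Y_{8,-5})(Ω₁) = (-0.123965, -0.270960) ; Y_{8,-5}(Ω₂) = (-0.287787, 0.247287) ; Δ = (0.102680, 0.047324)
  [-4]  conj(Y_{8,-4})(Ω₁) = (0.145654, -0.213260) ; Y_{8,-4}(Ω₂) = (0.368581, 0.303433) ; Δ = (0.118395, -0.034407)
  [-3]  conj(Y_{8,-3})(Ω₁) = (-0.188525, -0.010704) ; Y_{8,-3}(Ω₂) = (0.125456, -0.220869) ; Δ = (-0.026016, 0.040296)
  [-2]  conj(Y_{8,-2})(Ω₁) = (-0.136590, -0.258698) ; Y_{8,-2}(Ω₂) = (0.210993, 0.075677) ; Δ = (-0.009242, -0.064920)
  [-1]  conj(Y_{8,-1})(Ω₁) = (-0.070685, 0.117253) ; Y_{8,-1}(Ω₂) = (0.064874, -0.373031) ; Δ = (0.039153, 0.033974)
  [+0]  conj(Y_{8,0})(Ω₁) = (-0.299167, -0.000000) ; Y_{8,0}(Ω₂) = (0.111109, 0.000000) ; Δ = (-0.033240, -0.000000)
  [+1]  conj(Y_{8,1})(Ω₁) = (0.070685, 0.117253) ; Y_{8,1}(Ω₂) = (-0.064874, -0.373031) ; Δ = (0.039153, -0.033974)
  [+2]  conj(Y_{8,2})(Ω₁) = (-0.136590, 0.258698) ; Y_{8,2}(Ω₂) = (0.210993, -0.075677) ; Δ = (-0.009242, 0.064920)
  [+3]  conj(Y_{8,3})(Ω₁) = (0.188525, -0.010704) ; Y_{8,3}(Ω₂) = (-0.125456, -0.220869) ; Δ = (-0.026016, -0.040296)
  [+4]  conj(Y_{8,4})(Ω₁) = (0.145654, 0.213260) ; Y_{8,4}(Ω₂) = (0.368581, -0.303433) ; Δ = (0.118395, 0.034407)
  [+5]  conj(Y_{8,5})(Ω₁) = (0.123965, -0.270960) ; Y_{8,5}(Ω₂) = (0.287787, 0.247287) ; Δ = (0.102680, -0.047324)
  [+6]  conj(Y_{8,6})(Ω₁) = (0.133818, -0.015244) ; Y_{8,6}(Ω₂) = (-0.097225, 0.163059) ; Δ = (-0.010525, 0.023302)
  [+7]  conj(Y_{8,7})(Ω₁) = (-0.274788, -0.357049) ; Y_{8,7}(Ω₂) = (-0.059108, -0.022619) ; Δ = (0.008166, 0.027320)
  [+8]  conj(Y_{8,8})(Ω₁) = (-0.123408, 0.315961) ; Y_{8,8}(Ω₂) = (0.002468, -0.012608) ; Δ = (0.003679, 0.002336)
Σ over m = (0.419344, -0.000000); ×(4π/17) → (0.309979, -0.000000). Real part: 0.309979

0.309979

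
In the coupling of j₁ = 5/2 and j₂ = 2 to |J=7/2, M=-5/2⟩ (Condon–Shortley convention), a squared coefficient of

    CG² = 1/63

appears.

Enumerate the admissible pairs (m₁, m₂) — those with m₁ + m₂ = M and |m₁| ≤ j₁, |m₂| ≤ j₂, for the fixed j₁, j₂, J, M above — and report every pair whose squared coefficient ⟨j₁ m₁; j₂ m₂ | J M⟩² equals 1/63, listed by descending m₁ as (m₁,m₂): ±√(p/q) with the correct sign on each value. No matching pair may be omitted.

Admissible pairs with m₁+m₂ = M = -5/2: (-5/2,0), (-3/2,-1), (-1/2,-2)
  (m₁,m₂)=(-1/2,-2): CG² = 32/63, CG = +√(32/63)
  (m₁,m₂)=(-3/2,-1): CG² = 1/63, CG = −√(1/63)   ← matches the target
  (m₁,m₂)=(-5/2,0): CG² = 10/21, CG = −√(10/21)
Pairs with CG² = 1/63: (-3/2,-1): −√(1/63)

(-3/2,-1): −√(1/63)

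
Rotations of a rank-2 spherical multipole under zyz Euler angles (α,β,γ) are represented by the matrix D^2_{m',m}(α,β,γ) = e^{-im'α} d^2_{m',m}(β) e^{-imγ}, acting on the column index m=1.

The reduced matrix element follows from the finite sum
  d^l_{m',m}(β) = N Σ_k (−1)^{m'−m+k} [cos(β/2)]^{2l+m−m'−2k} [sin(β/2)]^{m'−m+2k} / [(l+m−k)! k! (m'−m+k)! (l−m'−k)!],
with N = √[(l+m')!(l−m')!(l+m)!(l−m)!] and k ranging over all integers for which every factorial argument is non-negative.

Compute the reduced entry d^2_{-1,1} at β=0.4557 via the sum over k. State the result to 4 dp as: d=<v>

d^2_{-1,1}(β=0.4557) via the finite sum:
With c≡cos(β/2)=0.974154 and s≡sin(β/2)=0.225884, N=[1·6·6·1]^{1/2}=6.000000
k∈{2,3} keeps every argument non-negative
  k=2: (−1)^0·6.0000/(2)·0.9742^2·0.2259^2 = +0.145260
  k=3: (−1)^1·6.0000/(6)·0.9742^0·0.2259^4 = -0.002603
d^2_{-1,1}(0.4557) = +0.145260 -0.002603 = +0.142657

d=0.1427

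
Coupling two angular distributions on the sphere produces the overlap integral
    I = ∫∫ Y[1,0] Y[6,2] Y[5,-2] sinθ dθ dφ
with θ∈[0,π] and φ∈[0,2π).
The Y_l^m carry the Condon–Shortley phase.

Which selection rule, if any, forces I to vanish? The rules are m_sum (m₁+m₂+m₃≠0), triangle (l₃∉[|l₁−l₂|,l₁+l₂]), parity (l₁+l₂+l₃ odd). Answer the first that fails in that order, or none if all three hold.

azimuthal sum: 0 + 2 − 2 = 0  ✓
5 ≤ 5 ≤ 7 (triangle on l)  ✓
L = 1 + 6 + 5 = 12 (even)  ✓

none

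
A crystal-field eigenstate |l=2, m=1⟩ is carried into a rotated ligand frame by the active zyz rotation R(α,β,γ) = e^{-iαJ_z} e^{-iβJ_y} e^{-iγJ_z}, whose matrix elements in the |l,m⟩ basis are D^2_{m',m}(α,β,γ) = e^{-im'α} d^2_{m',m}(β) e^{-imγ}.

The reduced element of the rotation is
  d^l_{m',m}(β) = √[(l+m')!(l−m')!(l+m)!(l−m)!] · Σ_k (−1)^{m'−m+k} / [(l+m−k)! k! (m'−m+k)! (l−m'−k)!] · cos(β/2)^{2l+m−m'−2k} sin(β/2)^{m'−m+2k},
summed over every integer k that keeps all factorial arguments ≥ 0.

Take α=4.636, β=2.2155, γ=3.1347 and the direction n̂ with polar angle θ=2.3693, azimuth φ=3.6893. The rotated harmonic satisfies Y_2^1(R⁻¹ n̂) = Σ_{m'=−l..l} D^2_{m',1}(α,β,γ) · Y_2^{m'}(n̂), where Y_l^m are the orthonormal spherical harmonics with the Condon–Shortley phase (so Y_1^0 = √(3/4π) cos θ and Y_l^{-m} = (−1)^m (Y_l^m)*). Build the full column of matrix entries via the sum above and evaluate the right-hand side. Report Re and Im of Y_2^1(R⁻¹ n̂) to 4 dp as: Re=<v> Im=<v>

Re=0.1936 Im=-0.3296

Need the full column D^2_{m',1} for m'=−2..2 at α=4.6360, β=2.2155, γ=3.1347.
cos(β/2)=0.446676, sin(β/2)=0.894696
d^2_{-2,1}: single k=3 term ⇒ +0.639807;  D = +0.633010-0.093008i
d^2_{-1,1}: k∈[2..3] ⇒ +0.479134 -0.640770 = -0.161636;  D = -0.011224-0.161246i
d^2_{0,1}: k∈[1..2] ⇒ +0.195312 -0.783600 = -0.588288;  D = +0.588274+0.004055i
d^2_{1,1}: k∈[0..1] ⇒ +0.039808 -0.479134 = -0.439326;  D = -0.036546+0.437803i
d^2_{2,1}: single k=0 term ⇒ -0.159471;  D = -0.157443-0.025355i
Y_2^{m'}(θ=2.3693,φ=3.6893) and Σ D·Y over m':
  (+0.6330-0.0930i)·(+0.0861-0.1672i)  (-0.0112-0.1612i)·(+0.3297-0.2011i)  (+0.5883+0.0041i)·(+0.1701+0.0000i)  (-0.0365+0.4378i)·(-0.3297-0.2011i)  (-0.1574-0.0254i)·(+0.0861+0.1672i)
Y_2^1(R⁻¹ n̂) = +0.193642-0.329555i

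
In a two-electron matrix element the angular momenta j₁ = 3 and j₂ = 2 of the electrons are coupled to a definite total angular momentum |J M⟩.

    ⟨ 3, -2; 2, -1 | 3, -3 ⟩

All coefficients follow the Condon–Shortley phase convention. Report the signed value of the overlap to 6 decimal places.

√[7·2!4!2!/9! · 1!5!1!3!0!6!] = √(960)
  +(−1)^1/∏(1,1,4,0,0,2)! = -1/48  (running -1/48)
⟨..|..⟩ = √(960)·(-1/48) = -0.645497

-0.645497  (= −√(5/12))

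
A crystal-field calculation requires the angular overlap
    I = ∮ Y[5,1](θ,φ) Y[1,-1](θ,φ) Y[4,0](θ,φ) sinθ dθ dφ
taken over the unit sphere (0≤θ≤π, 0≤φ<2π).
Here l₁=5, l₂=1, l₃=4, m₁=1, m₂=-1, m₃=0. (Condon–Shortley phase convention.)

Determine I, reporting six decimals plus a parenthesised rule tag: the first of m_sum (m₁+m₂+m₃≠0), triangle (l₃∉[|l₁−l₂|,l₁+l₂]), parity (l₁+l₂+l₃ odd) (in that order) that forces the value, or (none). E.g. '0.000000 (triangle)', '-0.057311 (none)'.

Rules hold: Σm=0, L=10 even, 4≤4≤6.
N = 11·3·9 = 297
Δ = 2!·8!·0!/11! = 1/495
Racah Σ t=1..1: t=1:−1/576 = -1/576
⇒ 3j(5 1 4; 0 0 0)² = 5/99, sgn -1
Racah Σ t=0..0: t=0:+1/1152 = 1/1152
⇒ 3j(5 1 4; 1 -1 0)² = 1/33, sgn +1
4πI² = N·(3j₀)²·(3jₘ)² = 5/11
I = -1·√(0.454545/4π) = -0.19018827
No selection rule forces the value: the integral is nonzero (none).

-0.190188 (none)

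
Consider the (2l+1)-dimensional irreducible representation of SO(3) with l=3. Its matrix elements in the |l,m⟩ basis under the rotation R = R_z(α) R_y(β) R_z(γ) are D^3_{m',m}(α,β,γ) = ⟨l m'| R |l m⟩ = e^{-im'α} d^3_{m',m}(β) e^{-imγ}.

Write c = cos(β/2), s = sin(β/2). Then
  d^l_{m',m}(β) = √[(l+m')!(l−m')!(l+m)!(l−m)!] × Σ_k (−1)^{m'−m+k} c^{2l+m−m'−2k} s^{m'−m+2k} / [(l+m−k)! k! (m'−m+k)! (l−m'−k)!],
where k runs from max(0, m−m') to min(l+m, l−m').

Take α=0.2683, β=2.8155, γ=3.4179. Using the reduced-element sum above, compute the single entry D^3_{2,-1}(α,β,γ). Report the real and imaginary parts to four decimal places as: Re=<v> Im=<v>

Re=-0.4389 Im=0.1169

First d^3_{2,-1}(β=2.8155), then the phase factors e^{-i(2)α} and e^{-i(-1)γ}:
Half-angle: c=0.162325, s=0.986737. N=√(120·1·2·24)=75.894664
Admissible k: 0..1 (factorial args all ≥0)
  k=0: (−1)^3·75.8947/(12)·0.1623^3·0.9867^3 = -0.025989
  k=1: (−1)^4·75.8947/(24)·0.1623^1·0.9867^5 = +0.480168
d^3_{2,-1}(2.8155) = -0.025989 +0.480168 = +0.454179
Attach z-rotation phases: D = e^{-i(2)(0.2683)}·(+0.454179)·e^{-i(-1)(3.4179)} = -0.438880+0.116889i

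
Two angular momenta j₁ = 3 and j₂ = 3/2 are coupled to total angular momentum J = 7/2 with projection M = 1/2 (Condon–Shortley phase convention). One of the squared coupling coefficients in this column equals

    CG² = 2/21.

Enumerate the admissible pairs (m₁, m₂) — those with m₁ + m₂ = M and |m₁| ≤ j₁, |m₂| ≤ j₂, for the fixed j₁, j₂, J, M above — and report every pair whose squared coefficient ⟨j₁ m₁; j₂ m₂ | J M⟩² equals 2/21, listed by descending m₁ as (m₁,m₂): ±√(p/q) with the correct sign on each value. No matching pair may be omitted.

(0,1/2): −√(2/21)

Admissible pairs with m₁+m₂ = M = 1/2: (-1,3/2), (0,1/2), (1,-1/2), (2,-3/2)
  (m₁,m₂)=(2,-3/2): CG² = 5/21, CG = +√(5/21)
  (m₁,m₂)=(1,-1/2): CG² = 2/7, CG = +√(2/7)
  (m₁,m₂)=(0,1/2): CG² = 2/21, CG = −√(2/21)   ← matches the target
  (m₁,m₂)=(-1,3/2): CG² = 8/21, CG = −√(8/21)
Pairs with CG² = 2/21: (0,1/2): −√(2/21)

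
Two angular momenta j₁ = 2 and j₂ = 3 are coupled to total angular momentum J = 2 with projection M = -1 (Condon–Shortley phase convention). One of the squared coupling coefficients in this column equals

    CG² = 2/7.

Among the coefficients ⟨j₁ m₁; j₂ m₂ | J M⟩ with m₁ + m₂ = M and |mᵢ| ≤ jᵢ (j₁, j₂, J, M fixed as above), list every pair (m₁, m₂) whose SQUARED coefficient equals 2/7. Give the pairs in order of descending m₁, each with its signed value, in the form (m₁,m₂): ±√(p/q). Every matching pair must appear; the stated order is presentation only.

(-1,0): +√(2/7)

Admissible pairs with m₁+m₂ = M = -1: (-2,1), (-1,0), (0,-1), (1,-2), (2,-3)
  (m₁,m₂)=(2,-3): CG² = 5/14, CG = +√(5/14)
  (m₁,m₂)=(1,-2): CG² = 0/1, CG = 0
  (m₁,m₂)=(0,-1): CG² = 1/7, CG = −√(1/7)
  (m₁,m₂)=(-1,0): CG² = 2/7, CG = +√(2/7)   ← matches the target
  (m₁,m₂)=(-2,1): CG² = 3/14, CG = −√(3/14)
Pairs with CG² = 2/7: (-1,0): +√(2/7)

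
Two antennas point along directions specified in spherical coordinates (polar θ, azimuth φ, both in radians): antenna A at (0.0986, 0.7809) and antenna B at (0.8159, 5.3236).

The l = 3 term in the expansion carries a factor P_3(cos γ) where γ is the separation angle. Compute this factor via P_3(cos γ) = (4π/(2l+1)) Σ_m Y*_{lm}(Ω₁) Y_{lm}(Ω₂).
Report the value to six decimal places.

-0.253509

Summing Y*_{l m}(θ₁,φ₁)·Y_{l m}(θ₂,φ₂) over m ∈ [−3, 3]; prefactor 4π/(2·3+1) = 1.795196:
  [-3]  conj(Y_{3,-3})(Ω₁) = -0.00028 + 0.00029j ; Y_{3,-3}(Ω₂) = -0.15567 + 0.04188j ; Δ = 0.00003 - 0.00006j
  [-2]  conj(Y_{3,-2})(Ω₁) = 0.00009 + 0.00986j ; Y_{3,-2}(Ω₂) = -0.12681 + 0.34917j ; Δ = -0.00345 - 0.00122j
  [-1]  conj(Y_{3,-1})(Ω₁) = 0.08929 + 0.08849j ; Y_{3,-1}(Ω₂) = 0.18203 + 0.25977j ; Δ = -0.00673 + 0.03930j
  [+0]  conj(Y_{3,0})(Ω₁) = 0.72473 + 0.00000j ; Y_{3,0}(Ω₂) = -0.16683 + 0.00000j ; Δ = -0.12090 + 0.00000j
  [+1]  conj(Y_{3,1})(Ω₁) = -0.08929 + 0.08849j ; Y_{3,1}(Ω₂) = -0.18203 + 0.25977j ; Δ = -0.00673 - 0.03930j
  [+2]  conj(Y_{3,2})(Ω₁) = 0.00009 - 0.00986j ; Y_{3,2}(Ω₂) = -0.12681 - 0.34917j ; Δ = -0.00345 + 0.00122j
  [+3]  conj(Y_{3,3})(Ω₁) = 0.00028 + 0.00029j ; Y_{3,3}(Ω₂) = 0.15567 + 0.04188j ; Δ = 0.00003 + 0.00006j
Accumulated sum -0.14122 - 0.00000j; after 4π/(2l+1) scaling, -0.25351 - 0.00000j ⇒ P_3 = -0.253509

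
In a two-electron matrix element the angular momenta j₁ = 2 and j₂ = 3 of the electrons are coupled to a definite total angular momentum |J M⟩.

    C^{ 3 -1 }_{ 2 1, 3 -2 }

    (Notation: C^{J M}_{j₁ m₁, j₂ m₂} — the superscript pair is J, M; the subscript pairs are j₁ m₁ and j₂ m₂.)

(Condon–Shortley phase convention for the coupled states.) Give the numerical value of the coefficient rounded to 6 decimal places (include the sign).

j₁+j₂−J=2  J+j₁−j₂=2  J−j₁+j₂=4  j₁+j₂+J+1=9
(j₁±m₁, j₂±m₂, J±M) = (3,1,1,5,2,4)
P² = 64
sum k=0..1:
  [0] +1/12 = 1/12
  [1] −1/48 = -1/48
S = 1/16
C² = P²·S² = 1/4 ; C = +0.500000

+0.500000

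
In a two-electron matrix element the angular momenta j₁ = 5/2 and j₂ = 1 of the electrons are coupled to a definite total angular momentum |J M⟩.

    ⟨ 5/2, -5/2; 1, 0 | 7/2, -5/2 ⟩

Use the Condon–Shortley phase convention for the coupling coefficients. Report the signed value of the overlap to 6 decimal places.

+√(2/7) = +0.534522

triangle: 0!×5!×2!/8! = 240/40320
(j±m)!: 0!×5!×1!×1!×1!×6! = 86400
prefactor² = (2J+1)×Δ×N² = 28800/7
  k=0: +1/(0!×0!×5!×1!×0!×1!) = 1/120
Σ = 1/120  ⇒  CG² = 28800/7×(1/120)² = 2/7
CG = +√(2/7) = +0.534522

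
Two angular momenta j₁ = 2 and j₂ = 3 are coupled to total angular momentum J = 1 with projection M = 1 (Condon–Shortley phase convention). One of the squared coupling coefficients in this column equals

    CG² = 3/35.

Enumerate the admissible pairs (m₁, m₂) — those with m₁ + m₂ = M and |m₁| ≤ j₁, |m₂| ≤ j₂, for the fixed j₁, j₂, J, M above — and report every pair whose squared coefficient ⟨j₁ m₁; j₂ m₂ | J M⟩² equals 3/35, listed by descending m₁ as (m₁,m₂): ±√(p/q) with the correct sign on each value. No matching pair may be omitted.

(1,0): −√(3/35)

Admissible pairs with m₁+m₂ = M = 1: (-2,3), (-1,2), (0,1), (1,0), (2,-1)
  (m₁,m₂)=(2,-1): CG² = 1/35, CG = +√(1/35)
  (m₁,m₂)=(1,0): CG² = 3/35, CG = −√(3/35)   ← matches the target
  (m₁,m₂)=(0,1): CG² = 6/35, CG = +√(6/35)
  (m₁,m₂)=(-1,2): CG² = 2/7, CG = −√(2/7)
  (m₁,m₂)=(-2,3): CG² = 3/7, CG = +√(3/7)
Pairs with CG² = 3/35: (1,0): −√(3/35)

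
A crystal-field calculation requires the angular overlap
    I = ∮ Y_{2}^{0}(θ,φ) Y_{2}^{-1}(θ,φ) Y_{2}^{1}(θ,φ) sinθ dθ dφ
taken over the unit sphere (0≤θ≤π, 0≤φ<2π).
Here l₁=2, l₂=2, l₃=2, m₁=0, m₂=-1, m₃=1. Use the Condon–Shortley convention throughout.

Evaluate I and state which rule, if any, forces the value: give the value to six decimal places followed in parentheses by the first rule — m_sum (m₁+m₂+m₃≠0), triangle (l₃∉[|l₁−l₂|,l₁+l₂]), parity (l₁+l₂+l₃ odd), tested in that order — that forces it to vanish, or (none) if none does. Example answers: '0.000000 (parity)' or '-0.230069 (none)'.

-0.090112 (none)

m-sum 0 ✓  L=6 even ✓  0≤2≤4 ✓
Π(2lᵢ+1) = 5×5×5 = 125
triangle coeff Δ(2,2,2) = 1/630
Σ_t [0,2]: t=0:+1/8 t=1:−1/1 t=2:+1/8 = -3/4
(3j)²=2/35 [(2 2 2; 0 0 0)], sign=-1
Σ_t [0,1]: t=0:+1/4 t=1:−1/2 = -1/4
(3j)²=1/70 [(2 2 2; 0 -1 1)], sign=+1
⇒ 4πI² = 5/49
I = (-1)√(5/49/(4π)) = -0.09011188
No selection rule forces the value: the integral is nonzero (none).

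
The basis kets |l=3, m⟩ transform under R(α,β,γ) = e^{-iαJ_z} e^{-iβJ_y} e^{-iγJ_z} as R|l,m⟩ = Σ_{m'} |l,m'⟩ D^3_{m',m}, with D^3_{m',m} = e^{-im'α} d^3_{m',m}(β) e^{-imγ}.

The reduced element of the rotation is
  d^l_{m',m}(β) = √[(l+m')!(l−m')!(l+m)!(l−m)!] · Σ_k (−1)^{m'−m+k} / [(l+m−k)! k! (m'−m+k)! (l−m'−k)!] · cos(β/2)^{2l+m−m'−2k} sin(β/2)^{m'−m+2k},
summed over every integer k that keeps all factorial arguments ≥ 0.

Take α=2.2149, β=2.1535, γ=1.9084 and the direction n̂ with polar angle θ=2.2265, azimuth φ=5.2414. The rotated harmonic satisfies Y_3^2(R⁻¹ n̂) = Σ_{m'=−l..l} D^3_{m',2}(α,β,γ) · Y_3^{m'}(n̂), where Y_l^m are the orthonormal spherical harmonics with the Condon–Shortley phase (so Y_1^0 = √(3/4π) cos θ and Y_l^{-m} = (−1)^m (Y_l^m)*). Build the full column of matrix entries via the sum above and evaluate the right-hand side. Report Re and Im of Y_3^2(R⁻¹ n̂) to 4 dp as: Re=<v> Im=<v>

Need the full column D^3_{m',2} for m'=−3..3 at α=2.2149, β=2.1535, γ=1.9084.
cos(β/2)=0.474192, sin(β/2)=0.880421
d^3_{-3,2}: single k=5 term ⇒ +0.614445;  D = -0.584460+0.189601i
d^3_{-2,2}: k∈[4..5] ⇒ +0.675525 -0.465740 = +0.209785;  D = +0.171588+0.120694i
d^3_{-1,2}: k∈[3..4] ⇒ +0.460219 -0.793245 = -0.333025;  D = +0.010357+0.332864i
d^3_{0,2}: k∈[2..3] ⇒ +0.214664 -0.740000 = -0.525336;  D = +0.410065-0.328366i
d^3_{1,2}: k∈[1..2] ⇒ +0.066752 -0.460219 = -0.393468;  D = -0.381091-0.097912i
d^3_{2,2}: k∈[0..1] ⇒ +0.011369 -0.195961 = -0.184592;  D = +0.070626+0.170546i
d^3_{3,2}: single k=0 term ⇒ -0.051706;  D = +0.026320-0.044505i
Y_3^{m'}(θ=2.2265,φ=5.2414) and Σ D·Y over m':
  (-0.5845+0.1896i)·(-0.2077+0.0034i)  (+0.1716+0.1207i)·(+0.1921-0.3411i)  (+0.0104+0.3329i)·(+0.1110+0.1899i)  (+0.4101-0.3284i)·(+0.2597+0.0000i)  (-0.3811-0.0979i)·(-0.1110+0.1899i)  (+0.0706+0.1705i)·(+0.1921+0.3411i)  (+0.0263-0.0445i)·(+0.2077+0.0034i)
Y_3^2(R⁻¹ n̂) = +0.261221-0.136868i

Re=0.2612 Im=-0.1369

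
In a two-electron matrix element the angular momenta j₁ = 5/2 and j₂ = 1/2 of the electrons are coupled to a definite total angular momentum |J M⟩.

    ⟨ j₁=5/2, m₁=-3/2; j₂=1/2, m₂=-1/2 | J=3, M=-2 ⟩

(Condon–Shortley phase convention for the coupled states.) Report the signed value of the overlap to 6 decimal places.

j₁+j₂−J=0  J+j₁−j₂=5  J−j₁+j₂=1  j₁+j₂+J+1=7
(j₁±m₁, j₂±m₂, J±M) = (1,4,0,1,1,5)
P² = 480
sum k=0..0:
  [0] +1/24 = 1/24
S = 1/24
C² = P²·S² = 5/6 ; C = +0.912871

+√(5/6) ≈ +0.912871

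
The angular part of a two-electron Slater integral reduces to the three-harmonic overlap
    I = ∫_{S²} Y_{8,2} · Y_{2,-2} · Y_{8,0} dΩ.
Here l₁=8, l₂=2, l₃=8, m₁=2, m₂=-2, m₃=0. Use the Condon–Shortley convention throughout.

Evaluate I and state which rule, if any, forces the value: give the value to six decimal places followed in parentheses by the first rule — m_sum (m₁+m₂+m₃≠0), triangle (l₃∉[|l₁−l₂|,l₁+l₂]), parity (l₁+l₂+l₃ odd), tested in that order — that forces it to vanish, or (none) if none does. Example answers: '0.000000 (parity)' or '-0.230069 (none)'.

-0.192440 (none)

m-sum 0 ✓  L=18 even ✓  6≤8≤10 ✓
Π(2lᵢ+1) = 17×5×17 = 1445
triangle coeff Δ(8,2,8) = 1/348840
Σ_t [0,2]: t=0:+1/116121600 t=1:−1/25401600 t=2:+1/116121600 = -1/45158400
(3j)²=24/1615 [(8 2 8; 0 0 0)], sign=-1
Σ_t [0,0]: t=0:+1/116121600 = 1/116121600
(3j)²=7/323 [(8 2 8; 2 -2 0)], sign=+1
⇒ 4πI² = 168/361
I = (-1)√(168/361/(4π)) = -0.19244034
No selection rule forces the value: the integral is nonzero (none).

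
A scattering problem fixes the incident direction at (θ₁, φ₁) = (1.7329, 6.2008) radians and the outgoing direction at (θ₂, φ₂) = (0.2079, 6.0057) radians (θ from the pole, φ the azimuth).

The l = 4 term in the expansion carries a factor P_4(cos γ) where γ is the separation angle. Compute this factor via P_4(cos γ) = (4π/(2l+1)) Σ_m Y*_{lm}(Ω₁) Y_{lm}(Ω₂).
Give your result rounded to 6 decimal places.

Addition theorem: P_4(cos γ) = (4π/9) Σ_m Y*_{lm}(Ω₁) Y_{lm}(Ω₂), m = −4…4:
  [-4]  conj(Y_{4,-4})(Ω₁) = (0.397191, -0.135844) ; Y_{4,-4}(Ω₂) = (0.000357, 0.000719) ; Δ = (0.000240, 0.000237)
  [-3]  conj(Y_{4,-3})(Ω₁) = (-0.188271, 0.047504) ; Y_{4,-3}(Ω₂) = (0.007249, 0.007965) ; Δ = (-0.001743, -0.001155)
  [-2]  conj(Y_{4,-2})(Ω₁) = (-0.262794, 0.043697) ; Y_{4,-2}(Ω₂) = (0.069065, 0.042818) ; Δ = (-0.020021, -0.008234)
  [-1]  conj(Y_{4,-1})(Ω₁) = (0.211599, -0.017472) ; Y_{4,-1}(Ω₂) = (0.340157, 0.096888) ; Δ = (0.073670, 0.014558)
  [+0]  conj(Y_{4,0})(Ω₁) = (0.237203, -0.000000) ; Y_{4,0}(Ω₂) = (0.672732, 0.000000) ; Δ = (0.159574, 0.000000)
  [+1]  conj(Y_{4,1})(Ω₁) = (-0.211599, -0.017472) ; Y_{4,1}(Ω₂) = (-0.340157, 0.096888) ; Δ = (0.073670, -0.014558)
  [+2]  conj(Y_{4,2})(Ω₁) = (-0.262794, -0.043697) ; Y_{4,2}(Ω₂) = (0.069065, -0.042818) ; Δ = (-0.020021, 0.008234)
  [+3]  conj(Y_{4,3})(Ω₁) = (0.188271, 0.047504) ; Y_{4,3}(Ω₂) = (-0.007249, 0.007965) ; Δ = (-0.001743, 0.001155)
  [+4]  conj(Y_{4,4})(Ω₁) = (0.397191, 0.135844) ; Y_{4,4}(Ω₂) = (0.000357, -0.000719) ; Δ = (0.000240, -0.000237)
Σ over m = (0.263865, -0.000000); ×(4π/9) → (0.368425, -0.000000). Real part: 0.368425

0.368425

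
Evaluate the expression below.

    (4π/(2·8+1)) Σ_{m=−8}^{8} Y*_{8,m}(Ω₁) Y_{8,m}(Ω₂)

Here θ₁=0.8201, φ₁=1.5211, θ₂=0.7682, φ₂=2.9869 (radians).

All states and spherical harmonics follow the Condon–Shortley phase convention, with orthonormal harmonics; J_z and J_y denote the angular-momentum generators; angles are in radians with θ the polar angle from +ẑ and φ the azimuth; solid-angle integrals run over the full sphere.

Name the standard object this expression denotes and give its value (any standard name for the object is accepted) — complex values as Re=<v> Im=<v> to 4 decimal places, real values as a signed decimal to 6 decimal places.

This sum is the spherical-harmonic addition theorem: it equals the Legendre polynomial P_l(cos γ) of the angle γ between the two directions.
Addition theorem: P_8(cos γ) = (4π/17) Σ_m Y*_{lm}(Ω₁) Y_{lm}(Ω₂), m = −8…8:
  m=-8: Y*=0.03884 - 0.01631j  Y=0.00916 + 0.02647j  product 0.00079 + 0.00088j
  m=-7: Y*=-0.05359 - 0.14777j  Y=-0.05436 - 0.10242j  product -0.01222 + 0.01352j
  m=-6: Y*=-0.32887 + 0.10108j  Y=0.17157 + 0.22918j  product -0.07959 - 0.05803j
  m=-5: Y*=0.11349 + 0.44730j  Y=-0.32244 - 0.31484j  product 0.10423 - 0.17996j
  m=-4: Y*=0.28213 - 0.05683j  Y=0.31731 + 0.22594j  product 0.10236 + 0.04571j
  m=-3: Y*=0.02262 + 0.15063j  Y=0.00281 + 0.00141j  product -0.00015 + 0.00046j
  m=-2: Y*=0.37747 - 0.03764j  Y=-0.35606 - 0.11382j  product -0.13869 - 0.02956j
  m=-1: Y*=-0.00106 - 0.02126j  Y=0.17974 + 0.02803j  product 0.00041 - 0.00385j
  m=+0: Y*=0.36936 + 0.00000j  Y=0.32421 + 0.00000j  product 0.11975 + 0.00000j
  m=+1: Y*=0.00106 - 0.02126j  Y=-0.17974 + 0.02803j  product 0.00041 + 0.00385j
  m=+2: Y*=0.37747 + 0.03764j  Y=-0.35606 + 0.11382j  product -0.13869 + 0.02956j
  m=+3: Y*=-0.02262 + 0.15063j  Y=-0.00281 + 0.00141j  product -0.00015 - 0.00046j
  m=+4: Y*=0.28213 + 0.05683j  Y=0.31731 - 0.22594j  product 0.10236 - 0.04571j
  m=+5: Y*=-0.11349 + 0.44730j  Y=0.32244 - 0.31484j  product 0.10423 + 0.17996j
  m=+6: Y*=-0.32887 - 0.10108j  Y=0.17157 - 0.22918j  product -0.07959 + 0.05803j
  m=+7: Y*=0.05359 - 0.14777j  Y=0.05436 - 0.10242j  product -0.01222 - 0.01352j
  m=+8: Y*=0.03884 + 0.01631j  Y=0.00916 - 0.02647j  product 0.00079 - 0.00088j
Total Σ_m = 0.07403 - 0.00000j. Multiply by 0.739198: 0.05472 - 0.00000j. P_8(cos γ) = 0.054719

Legendre polynomial (addition theorem), +0.054719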